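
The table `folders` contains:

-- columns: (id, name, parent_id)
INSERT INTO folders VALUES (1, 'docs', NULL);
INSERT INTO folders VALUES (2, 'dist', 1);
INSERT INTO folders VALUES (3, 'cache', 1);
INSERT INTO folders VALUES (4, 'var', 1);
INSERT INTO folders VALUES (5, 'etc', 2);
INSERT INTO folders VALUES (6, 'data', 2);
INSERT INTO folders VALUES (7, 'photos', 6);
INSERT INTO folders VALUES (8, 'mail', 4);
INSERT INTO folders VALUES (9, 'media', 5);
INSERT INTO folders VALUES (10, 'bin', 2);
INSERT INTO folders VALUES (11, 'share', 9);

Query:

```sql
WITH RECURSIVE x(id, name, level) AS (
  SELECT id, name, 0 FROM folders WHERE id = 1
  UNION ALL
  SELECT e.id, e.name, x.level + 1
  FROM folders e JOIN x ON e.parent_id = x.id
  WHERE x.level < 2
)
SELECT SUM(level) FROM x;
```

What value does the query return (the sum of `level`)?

Base: id=1 (docs) at level 0.
Iteration 1: rows with parent_id in {1} -> dist (id 2, level 1), cache (id 3, level 1), var (id 4, level 1).
Iteration 2: rows with parent_id in {2,3,4} -> etc (id 5, level 2), data (id 6, level 2), mail (id 8, level 2), bin (id 10, level 2).
Iteration 3: level < 2 fails for all current rows; recursion stops.
SUM(level) = 0 + 1 + 1 + 1 + 2 + 2 + 2 + 2 = 11.

11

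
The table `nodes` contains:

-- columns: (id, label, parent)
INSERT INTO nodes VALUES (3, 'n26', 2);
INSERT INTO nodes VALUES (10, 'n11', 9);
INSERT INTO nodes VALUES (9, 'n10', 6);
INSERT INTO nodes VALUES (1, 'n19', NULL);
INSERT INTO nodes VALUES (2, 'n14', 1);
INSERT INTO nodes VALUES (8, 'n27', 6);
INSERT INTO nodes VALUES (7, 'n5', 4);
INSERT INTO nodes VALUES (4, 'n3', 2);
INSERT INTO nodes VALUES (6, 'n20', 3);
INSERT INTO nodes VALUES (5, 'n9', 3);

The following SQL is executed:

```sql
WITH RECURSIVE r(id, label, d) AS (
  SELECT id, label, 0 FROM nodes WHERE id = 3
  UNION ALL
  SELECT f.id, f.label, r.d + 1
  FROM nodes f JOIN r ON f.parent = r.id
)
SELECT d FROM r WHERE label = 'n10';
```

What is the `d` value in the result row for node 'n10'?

2

Base: id=3 (n26) at d 0.
Iteration 1: rows with parent in {3} -> n9 (id 5, d 1), n20 (id 6, d 1).
Iteration 2: rows with parent in {5,6} -> n27 (id 8, d 2), n10 (id 9, d 2).
Iteration 3: rows with parent in {8,9} -> n11 (id 10, d 3).
Iteration 4: no rows with parent in {10}; recursion stops.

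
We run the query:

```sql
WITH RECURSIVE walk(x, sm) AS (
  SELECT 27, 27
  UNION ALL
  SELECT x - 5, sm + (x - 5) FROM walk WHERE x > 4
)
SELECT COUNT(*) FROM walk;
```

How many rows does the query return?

Base: x=27, sm=27.
Iteration 1: 27 > 4 holds -> x = 27 - 5 = 22, sm = 27 + 22 = 49.
Iteration 2: 22 > 4 holds -> x = 22 - 5 = 17, sm = 49 + 17 = 66.
Iteration 3: 17 > 4 holds -> x = 17 - 5 = 12, sm = 66 + 12 = 78.
Iteration 4: 12 > 4 holds -> x = 12 - 5 = 7, sm = 78 + 7 = 85.
Iteration 5: 7 > 4 holds -> x = 7 - 5 = 2, sm = 85 + 2 = 87.
Iteration 6: 2 > 4 fails; recursion stops.
Total rows emitted: 6.

6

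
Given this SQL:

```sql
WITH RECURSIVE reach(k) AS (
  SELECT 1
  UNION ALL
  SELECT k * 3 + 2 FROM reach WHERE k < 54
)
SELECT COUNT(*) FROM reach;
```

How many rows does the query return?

5

Base: k=1.
Iteration 1: 1 < 54 holds -> k = 1 * 3 + 2 = 5.
Iteration 2: 5 < 54 holds -> k = 5 * 3 + 2 = 17.
Iteration 3: 17 < 54 holds -> k = 17 * 3 + 2 = 53.
Iteration 4: 53 < 54 holds -> k = 53 * 3 + 2 = 161.
Iteration 5: 161 < 54 fails; recursion stops.
Total rows emitted: 5.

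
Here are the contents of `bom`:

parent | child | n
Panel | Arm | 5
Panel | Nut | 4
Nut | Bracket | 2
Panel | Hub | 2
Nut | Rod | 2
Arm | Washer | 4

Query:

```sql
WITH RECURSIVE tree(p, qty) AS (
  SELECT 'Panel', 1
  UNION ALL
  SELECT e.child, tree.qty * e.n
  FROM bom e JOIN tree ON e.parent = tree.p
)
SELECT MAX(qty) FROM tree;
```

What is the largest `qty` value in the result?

20

Base: (Panel, qty=1).
Iteration 1: components of {Panel} -> Arm = 1*5 = 5, Hub = 1*2 = 2, Nut = 1*4 = 4.
Iteration 2: components of {Arm,Hub,Nut} -> Bracket = 4*2 = 8, Rod = 4*2 = 8, Washer = 5*4 = 20.
Iteration 3: no further components; recursion stops.
qty values: 1, 5, 4, 2, 20, 8, 8; the maximum is 20.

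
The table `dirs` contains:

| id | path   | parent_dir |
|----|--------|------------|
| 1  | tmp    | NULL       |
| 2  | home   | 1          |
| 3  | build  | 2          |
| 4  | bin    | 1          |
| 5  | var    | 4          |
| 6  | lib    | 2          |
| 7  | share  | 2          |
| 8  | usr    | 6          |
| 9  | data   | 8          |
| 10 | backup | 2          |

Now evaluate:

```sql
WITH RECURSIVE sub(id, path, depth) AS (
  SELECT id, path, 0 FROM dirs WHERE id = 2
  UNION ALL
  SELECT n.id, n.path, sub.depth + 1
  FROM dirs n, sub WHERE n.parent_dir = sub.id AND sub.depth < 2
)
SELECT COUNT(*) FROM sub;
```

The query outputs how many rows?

Base: id=2 (home) at depth 0.
Iteration 1: rows with parent_dir in {2} -> build (id 3, depth 1), lib (id 6, depth 1), share (id 7, depth 1), backup (id 10, depth 1).
Iteration 2: rows with parent_dir in {3,6,7,10} -> usr (id 8, depth 2).
Iteration 3: depth < 2 fails for all current rows; recursion stops.
Total rows emitted: 6.

6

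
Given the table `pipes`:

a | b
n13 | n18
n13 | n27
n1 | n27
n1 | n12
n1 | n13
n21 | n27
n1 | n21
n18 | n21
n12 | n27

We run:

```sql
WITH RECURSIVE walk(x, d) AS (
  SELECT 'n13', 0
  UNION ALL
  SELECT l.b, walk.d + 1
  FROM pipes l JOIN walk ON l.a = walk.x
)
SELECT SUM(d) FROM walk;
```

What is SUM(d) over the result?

Base: (n13, d=0).
Iteration 1: edges from {n13} -> (n18, d=1), (n27, d=1).
Iteration 2: edges from {n18,n27} -> (n21, d=2).
Iteration 3: edges from {n21} -> (n27, d=3).
Iteration 4: no outgoing edges from {n27}; recursion stops.
SUM(d) = 0 + 1 + 1 + 2 + 3 = 7.

7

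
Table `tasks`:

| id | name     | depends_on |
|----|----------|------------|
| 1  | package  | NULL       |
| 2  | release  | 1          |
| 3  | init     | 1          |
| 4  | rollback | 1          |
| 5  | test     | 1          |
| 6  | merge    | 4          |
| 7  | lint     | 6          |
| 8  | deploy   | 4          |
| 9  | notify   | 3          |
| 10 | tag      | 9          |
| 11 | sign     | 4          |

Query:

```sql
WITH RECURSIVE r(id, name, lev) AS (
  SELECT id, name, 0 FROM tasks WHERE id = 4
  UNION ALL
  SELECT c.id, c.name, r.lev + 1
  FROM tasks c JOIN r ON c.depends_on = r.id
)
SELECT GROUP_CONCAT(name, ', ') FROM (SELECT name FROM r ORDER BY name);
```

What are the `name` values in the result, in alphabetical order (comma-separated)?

deploy, lint, merge, rollback, sign

Base: id=4 (rollback) at lev 0.
Iteration 1: rows with depends_on in {4} -> merge (id 6, lev 1), deploy (id 8, lev 1), sign (id 11, lev 1).
Iteration 2: rows with depends_on in {6,8,11} -> lint (id 7, lev 2).
Iteration 3: no rows with depends_on in {7}; recursion stops.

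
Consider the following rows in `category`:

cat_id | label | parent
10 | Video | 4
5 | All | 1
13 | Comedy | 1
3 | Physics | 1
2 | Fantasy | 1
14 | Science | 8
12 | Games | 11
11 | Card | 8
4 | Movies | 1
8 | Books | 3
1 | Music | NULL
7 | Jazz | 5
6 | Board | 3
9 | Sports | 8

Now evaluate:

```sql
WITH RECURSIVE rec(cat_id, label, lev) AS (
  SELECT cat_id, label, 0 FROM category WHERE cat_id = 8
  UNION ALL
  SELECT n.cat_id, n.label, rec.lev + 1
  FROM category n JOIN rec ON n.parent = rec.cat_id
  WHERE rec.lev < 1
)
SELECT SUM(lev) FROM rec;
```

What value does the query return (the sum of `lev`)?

Base: cat_id=8 (Books) at lev 0.
Iteration 1: rows with parent in {8} -> Sports (id 9, lev 1), Card (id 11, lev 1), Science (id 14, lev 1).
Iteration 2: lev < 1 fails for all current rows; recursion stops.
SUM(lev) = 0 + 1 + 1 + 1 = 3.

3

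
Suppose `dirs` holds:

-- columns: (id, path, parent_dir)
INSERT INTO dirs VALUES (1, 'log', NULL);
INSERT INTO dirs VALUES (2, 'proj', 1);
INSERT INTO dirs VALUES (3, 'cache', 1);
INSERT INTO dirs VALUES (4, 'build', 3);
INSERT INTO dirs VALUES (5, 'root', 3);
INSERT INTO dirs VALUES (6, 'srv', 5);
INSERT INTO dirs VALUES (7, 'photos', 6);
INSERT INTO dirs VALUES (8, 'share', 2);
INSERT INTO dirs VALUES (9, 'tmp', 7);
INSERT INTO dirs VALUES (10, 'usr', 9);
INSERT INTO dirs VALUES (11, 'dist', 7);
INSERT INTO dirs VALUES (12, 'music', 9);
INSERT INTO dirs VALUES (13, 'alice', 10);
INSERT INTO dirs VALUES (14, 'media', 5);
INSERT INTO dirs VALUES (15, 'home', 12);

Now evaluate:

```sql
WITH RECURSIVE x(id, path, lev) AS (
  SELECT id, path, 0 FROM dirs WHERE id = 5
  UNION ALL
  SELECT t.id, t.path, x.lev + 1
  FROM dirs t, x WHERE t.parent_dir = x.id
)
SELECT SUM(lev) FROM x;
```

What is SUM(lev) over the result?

Base: id=5 (root) at lev 0.
Iteration 1: rows with parent_dir in {5} -> srv (id 6, lev 1), media (id 14, lev 1).
Iteration 2: rows with parent_dir in {6,14} -> photos (id 7, lev 2).
Iteration 3: rows with parent_dir in {7} -> tmp (id 9, lev 3), dist (id 11, lev 3).
Iteration 4: rows with parent_dir in {9,11} -> usr (id 10, lev 4), music (id 12, lev 4).
Iteration 5: rows with parent_dir in {10,12} -> alice (id 13, lev 5), home (id 15, lev 5).
Iteration 6: no rows with parent_dir in {13,15}; recursion stops.
SUM(lev) = 0 + 1 + 1 + 2 + 3 + 3 + 4 + 4 + 5 + 5 = 28.

28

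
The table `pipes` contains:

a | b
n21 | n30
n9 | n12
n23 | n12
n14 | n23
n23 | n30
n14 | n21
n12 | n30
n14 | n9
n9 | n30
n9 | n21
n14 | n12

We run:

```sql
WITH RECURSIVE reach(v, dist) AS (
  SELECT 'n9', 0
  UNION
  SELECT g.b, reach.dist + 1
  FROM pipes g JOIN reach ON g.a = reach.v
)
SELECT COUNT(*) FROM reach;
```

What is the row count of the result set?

5

Base: (n9, dist=0).
Iteration 1: edges from {n9} -> (n12, dist=1), (n21, dist=1), (n30, dist=1).
Iteration 2: edges from {n12,n21,n30} -> (n30, dist=2). [UNION drops 1 duplicate row(s)]
Iteration 3: no outgoing edges from {n30}; recursion stops.
Total rows emitted: 5.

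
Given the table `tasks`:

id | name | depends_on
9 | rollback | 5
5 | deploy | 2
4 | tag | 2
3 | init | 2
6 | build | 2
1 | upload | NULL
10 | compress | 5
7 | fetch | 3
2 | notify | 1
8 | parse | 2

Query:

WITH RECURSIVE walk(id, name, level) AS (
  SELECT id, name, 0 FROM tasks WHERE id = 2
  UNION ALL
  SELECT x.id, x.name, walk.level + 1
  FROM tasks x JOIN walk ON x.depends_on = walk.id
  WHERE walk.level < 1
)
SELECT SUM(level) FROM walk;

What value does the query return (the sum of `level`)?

Base: id=2 (notify) at level 0.
Iteration 1: rows with depends_on in {2} -> init (id 3, level 1), tag (id 4, level 1), deploy (id 5, level 1), build (id 6, level 1), parse (id 8, level 1).
Iteration 2: level < 1 fails for all current rows; recursion stops.
SUM(level) = 0 + 1 + 1 + 1 + 1 + 1 = 5.

5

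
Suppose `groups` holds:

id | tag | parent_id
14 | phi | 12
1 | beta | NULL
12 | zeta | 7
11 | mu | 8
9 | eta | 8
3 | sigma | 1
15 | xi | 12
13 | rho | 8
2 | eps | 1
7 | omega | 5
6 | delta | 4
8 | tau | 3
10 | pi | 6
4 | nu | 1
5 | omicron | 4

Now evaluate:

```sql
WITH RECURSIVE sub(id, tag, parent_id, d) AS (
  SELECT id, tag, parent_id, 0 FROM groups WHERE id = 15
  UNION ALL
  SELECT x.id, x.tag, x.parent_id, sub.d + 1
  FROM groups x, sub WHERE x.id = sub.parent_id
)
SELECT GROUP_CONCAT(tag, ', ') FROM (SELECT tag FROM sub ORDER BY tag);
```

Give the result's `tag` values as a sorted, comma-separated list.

Base: id=15 (xi), parent_id=12, d 0.
Iteration 1: join on id=12 -> zeta (id 12, parent_id=7, d 1).
Iteration 2: join on id=7 -> omega (id 7, parent_id=5, d 2).
Iteration 3: join on id=5 -> omicron (id 5, parent_id=4, d 3).
Iteration 4: join on id=4 -> nu (id 4, parent_id=1, d 4).
Iteration 5: join on id=1 -> beta (id 1, parent_id=NULL, d 5).
Iteration 6: parent_id is NULL; no match; recursion stops.

beta, nu, omega, omicron, xi, zeta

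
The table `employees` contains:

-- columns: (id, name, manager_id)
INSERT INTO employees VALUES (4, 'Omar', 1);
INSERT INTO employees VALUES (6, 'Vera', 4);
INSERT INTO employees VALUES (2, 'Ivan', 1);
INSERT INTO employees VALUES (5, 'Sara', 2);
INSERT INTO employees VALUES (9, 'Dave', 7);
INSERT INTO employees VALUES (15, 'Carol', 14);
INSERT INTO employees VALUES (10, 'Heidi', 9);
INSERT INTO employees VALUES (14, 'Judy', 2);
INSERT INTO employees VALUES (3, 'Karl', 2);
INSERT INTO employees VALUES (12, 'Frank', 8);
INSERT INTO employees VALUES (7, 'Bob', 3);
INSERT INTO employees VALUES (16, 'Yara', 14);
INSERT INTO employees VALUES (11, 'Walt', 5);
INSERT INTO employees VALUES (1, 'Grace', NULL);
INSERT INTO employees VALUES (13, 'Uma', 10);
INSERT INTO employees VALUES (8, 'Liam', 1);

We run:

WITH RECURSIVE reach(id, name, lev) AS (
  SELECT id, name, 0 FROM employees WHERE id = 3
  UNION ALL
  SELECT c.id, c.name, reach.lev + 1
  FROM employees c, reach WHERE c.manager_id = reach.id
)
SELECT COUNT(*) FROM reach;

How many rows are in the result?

5

Base: id=3 (Karl) at lev 0.
Iteration 1: rows with manager_id in {3} -> Bob (id 7, lev 1).
Iteration 2: rows with manager_id in {7} -> Dave (id 9, lev 2).
Iteration 3: rows with manager_id in {9} -> Heidi (id 10, lev 3).
Iteration 4: rows with manager_id in {10} -> Uma (id 13, lev 4).
Iteration 5: no rows with manager_id in {13}; recursion stops.
Total rows emitted: 5.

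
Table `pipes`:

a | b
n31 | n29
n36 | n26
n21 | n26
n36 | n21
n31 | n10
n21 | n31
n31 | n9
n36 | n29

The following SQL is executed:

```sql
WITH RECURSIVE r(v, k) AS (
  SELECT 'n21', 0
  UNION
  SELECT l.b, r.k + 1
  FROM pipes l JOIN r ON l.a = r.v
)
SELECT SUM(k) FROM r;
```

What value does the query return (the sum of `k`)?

Base: (n21, k=0).
Iteration 1: edges from {n21} -> (n26, k=1), (n31, k=1).
Iteration 2: edges from {n26,n31} -> (n10, k=2), (n29, k=2), (n9, k=2).
Iteration 3: no outgoing edges from {n10,n29,n9}; recursion stops.
SUM(k) = 0 + 1 + 1 + 2 + 2 + 2 = 8.

8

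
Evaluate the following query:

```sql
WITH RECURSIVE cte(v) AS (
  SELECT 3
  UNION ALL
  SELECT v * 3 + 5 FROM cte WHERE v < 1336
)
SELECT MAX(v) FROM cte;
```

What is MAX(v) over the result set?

Base: v=3.
Iteration 1: 3 < 1336 holds -> v = 3 * 3 + 5 = 14.
Iteration 2: 14 < 1336 holds -> v = 14 * 3 + 5 = 47.
Iteration 3: 47 < 1336 holds -> v = 47 * 3 + 5 = 146.
Iteration 4: 146 < 1336 holds -> v = 146 * 3 + 5 = 443.
Iteration 5: 443 < 1336 holds -> v = 443 * 3 + 5 = 1334.
Iteration 6: 1334 < 1336 holds -> v = 1334 * 3 + 5 = 4007.
Iteration 7: 4007 < 1336 fails; recursion stops.
v values: 3, 14, 47, 146, 443, 1334, 4007; the maximum is 4007.

4007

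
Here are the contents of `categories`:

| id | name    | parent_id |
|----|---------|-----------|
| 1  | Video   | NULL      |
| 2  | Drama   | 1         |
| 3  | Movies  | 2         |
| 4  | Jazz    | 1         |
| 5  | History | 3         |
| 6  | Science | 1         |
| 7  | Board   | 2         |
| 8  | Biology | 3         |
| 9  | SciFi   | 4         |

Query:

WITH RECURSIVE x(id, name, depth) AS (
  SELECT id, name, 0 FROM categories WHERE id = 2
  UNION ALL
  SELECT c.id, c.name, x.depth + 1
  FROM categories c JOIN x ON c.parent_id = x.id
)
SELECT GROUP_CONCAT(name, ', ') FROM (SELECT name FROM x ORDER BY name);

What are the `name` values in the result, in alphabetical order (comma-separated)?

Base: id=2 (Drama) at depth 0.
Iteration 1: rows with parent_id in {2} -> Movies (id 3, depth 1), Board (id 7, depth 1).
Iteration 2: rows with parent_id in {3,7} -> History (id 5, depth 2), Biology (id 8, depth 2).
Iteration 3: no rows with parent_id in {5,8}; recursion stops.

Biology, Board, Drama, History, Movies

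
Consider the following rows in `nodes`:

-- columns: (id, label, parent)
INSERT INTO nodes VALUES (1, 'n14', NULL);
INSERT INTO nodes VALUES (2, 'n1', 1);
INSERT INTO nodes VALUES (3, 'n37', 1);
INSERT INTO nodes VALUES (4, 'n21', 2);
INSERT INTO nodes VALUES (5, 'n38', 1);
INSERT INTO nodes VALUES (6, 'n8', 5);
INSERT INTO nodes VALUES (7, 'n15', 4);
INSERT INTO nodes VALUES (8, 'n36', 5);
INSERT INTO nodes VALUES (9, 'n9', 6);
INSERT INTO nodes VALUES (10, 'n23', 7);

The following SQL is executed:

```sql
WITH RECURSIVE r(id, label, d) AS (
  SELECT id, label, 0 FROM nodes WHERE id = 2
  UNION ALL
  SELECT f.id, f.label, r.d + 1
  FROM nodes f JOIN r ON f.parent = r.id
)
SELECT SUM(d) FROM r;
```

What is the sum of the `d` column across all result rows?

6

Base: id=2 (n1) at d 0.
Iteration 1: rows with parent in {2} -> n21 (id 4, d 1).
Iteration 2: rows with parent in {4} -> n15 (id 7, d 2).
Iteration 3: rows with parent in {7} -> n23 (id 10, d 3).
Iteration 4: no rows with parent in {10}; recursion stops.
SUM(d) = 0 + 1 + 2 + 3 = 6.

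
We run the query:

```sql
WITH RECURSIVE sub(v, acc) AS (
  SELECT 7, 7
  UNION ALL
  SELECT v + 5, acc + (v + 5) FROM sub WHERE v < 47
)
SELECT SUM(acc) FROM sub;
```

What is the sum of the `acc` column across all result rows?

Base: v=7, acc=7.
Iteration 1: 7 < 47 holds -> v = 7 + 5 = 12, acc = 7 + 12 = 19.
Iteration 2: 12 < 47 holds -> v = 12 + 5 = 17, acc = 19 + 17 = 36.
Iteration 3: 17 < 47 holds -> v = 17 + 5 = 22, acc = 36 + 22 = 58.
Iteration 4: 22 < 47 holds -> v = 22 + 5 = 27, acc = 58 + 27 = 85.
Iteration 5: 27 < 47 holds -> v = 27 + 5 = 32, acc = 85 + 32 = 117.
Iteration 6: 32 < 47 holds -> v = 32 + 5 = 37, acc = 117 + 37 = 154.
Iteration 7: 37 < 47 holds -> v = 37 + 5 = 42, acc = 154 + 42 = 196.
Iteration 8: 42 < 47 holds -> v = 42 + 5 = 47, acc = 196 + 47 = 243.
Iteration 9: 47 < 47 fails; recursion stops.
SUM(acc) = 7 + 19 + 36 + 58 + 85 + 117 + 154 + 196 + 243 = 915.

915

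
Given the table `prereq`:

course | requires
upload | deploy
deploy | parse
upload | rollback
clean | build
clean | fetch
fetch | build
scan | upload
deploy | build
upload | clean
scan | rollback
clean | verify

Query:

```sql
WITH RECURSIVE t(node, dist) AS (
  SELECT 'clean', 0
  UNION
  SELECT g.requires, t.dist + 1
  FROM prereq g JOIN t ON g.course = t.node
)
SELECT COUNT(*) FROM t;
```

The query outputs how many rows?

5

Base: (clean, dist=0).
Iteration 1: edges from {clean} -> (build, dist=1), (fetch, dist=1), (verify, dist=1).
Iteration 2: edges from {build,fetch,verify} -> (build, dist=2).
Iteration 3: no outgoing edges from {build}; recursion stops.
Total rows emitted: 5.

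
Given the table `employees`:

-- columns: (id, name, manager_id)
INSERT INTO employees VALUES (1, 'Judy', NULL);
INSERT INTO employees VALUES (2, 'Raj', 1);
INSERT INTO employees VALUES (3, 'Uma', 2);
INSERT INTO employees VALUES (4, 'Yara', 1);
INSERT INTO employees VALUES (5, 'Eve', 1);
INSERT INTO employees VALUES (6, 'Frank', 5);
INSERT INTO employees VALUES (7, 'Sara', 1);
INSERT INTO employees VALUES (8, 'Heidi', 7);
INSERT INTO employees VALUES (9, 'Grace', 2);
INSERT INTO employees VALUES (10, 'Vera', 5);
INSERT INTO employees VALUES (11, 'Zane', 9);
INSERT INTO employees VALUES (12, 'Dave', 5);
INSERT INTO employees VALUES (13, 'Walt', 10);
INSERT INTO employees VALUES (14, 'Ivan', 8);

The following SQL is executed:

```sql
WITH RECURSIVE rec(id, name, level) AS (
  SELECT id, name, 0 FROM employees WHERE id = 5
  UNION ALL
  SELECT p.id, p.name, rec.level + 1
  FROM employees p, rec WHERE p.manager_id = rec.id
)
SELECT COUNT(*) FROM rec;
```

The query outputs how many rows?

5

Base: id=5 (Eve) at level 0.
Iteration 1: rows with manager_id in {5} -> Frank (id 6, level 1), Vera (id 10, level 1), Dave (id 12, level 1).
Iteration 2: rows with manager_id in {6,10,12} -> Walt (id 13, level 2).
Iteration 3: no rows with manager_id in {13}; recursion stops.
Total rows emitted: 5.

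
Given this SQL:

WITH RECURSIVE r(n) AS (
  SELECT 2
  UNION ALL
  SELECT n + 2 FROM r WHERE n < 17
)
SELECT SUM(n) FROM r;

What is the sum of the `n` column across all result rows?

90

Base: n=2.
Iteration 1: 2 < 17 holds -> n = 2 + 2 = 4.
Iteration 2: 4 < 17 holds -> n = 4 + 2 = 6.
Iteration 3: 6 < 17 holds -> n = 6 + 2 = 8.
Iteration 4: 8 < 17 holds -> n = 8 + 2 = 10.
Iteration 5: 10 < 17 holds -> n = 10 + 2 = 12.
Iteration 6: 12 < 17 holds -> n = 12 + 2 = 14.
Iteration 7: 14 < 17 holds -> n = 14 + 2 = 16.
Iteration 8: 16 < 17 holds -> n = 16 + 2 = 18.
Iteration 9: 18 < 17 fails; recursion stops.
SUM(n) = 2 + 4 + 6 + 8 + 10 + 12 + 14 + 16 + 18 = 90.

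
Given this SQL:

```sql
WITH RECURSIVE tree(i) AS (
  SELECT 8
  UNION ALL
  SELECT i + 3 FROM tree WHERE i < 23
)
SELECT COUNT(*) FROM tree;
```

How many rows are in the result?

6

Base: i=8.
Iteration 1: 8 < 23 holds -> i = 8 + 3 = 11.
Iteration 2: 11 < 23 holds -> i = 11 + 3 = 14.
Iteration 3: 14 < 23 holds -> i = 14 + 3 = 17.
Iteration 4: 17 < 23 holds -> i = 17 + 3 = 20.
Iteration 5: 20 < 23 holds -> i = 20 + 3 = 23.
Iteration 6: 23 < 23 fails; recursion stops.
Total rows emitted: 6.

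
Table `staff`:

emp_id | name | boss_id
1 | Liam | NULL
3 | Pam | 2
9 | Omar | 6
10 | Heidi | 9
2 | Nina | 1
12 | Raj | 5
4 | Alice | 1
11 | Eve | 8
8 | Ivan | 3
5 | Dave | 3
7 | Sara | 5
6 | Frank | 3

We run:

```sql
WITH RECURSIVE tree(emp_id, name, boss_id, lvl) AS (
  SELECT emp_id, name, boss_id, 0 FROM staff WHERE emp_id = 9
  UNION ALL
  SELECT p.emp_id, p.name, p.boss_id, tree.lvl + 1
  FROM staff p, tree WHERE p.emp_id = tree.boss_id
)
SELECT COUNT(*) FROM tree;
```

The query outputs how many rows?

Base: emp_id=9 (Omar), boss_id=6, lvl 0.
Iteration 1: join on emp_id=6 -> Frank (id 6, boss_id=3, lvl 1).
Iteration 2: join on emp_id=3 -> Pam (id 3, boss_id=2, lvl 2).
Iteration 3: join on emp_id=2 -> Nina (id 2, boss_id=1, lvl 3).
Iteration 4: join on emp_id=1 -> Liam (id 1, boss_id=NULL, lvl 4).
Iteration 5: boss_id is NULL; no match; recursion stops.
Total rows emitted: 5.

5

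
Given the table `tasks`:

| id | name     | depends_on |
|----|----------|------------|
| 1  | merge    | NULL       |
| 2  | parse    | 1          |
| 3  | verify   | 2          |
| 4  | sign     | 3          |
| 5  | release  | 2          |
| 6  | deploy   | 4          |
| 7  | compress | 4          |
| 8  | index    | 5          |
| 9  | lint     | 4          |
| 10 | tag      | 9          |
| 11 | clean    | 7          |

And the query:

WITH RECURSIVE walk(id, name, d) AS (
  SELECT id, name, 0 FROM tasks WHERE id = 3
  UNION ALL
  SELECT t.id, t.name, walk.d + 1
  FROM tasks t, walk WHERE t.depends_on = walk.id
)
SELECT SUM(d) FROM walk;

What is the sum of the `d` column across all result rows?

Base: id=3 (verify) at d 0.
Iteration 1: rows with depends_on in {3} -> sign (id 4, d 1).
Iteration 2: rows with depends_on in {4} -> deploy (id 6, d 2), compress (id 7, d 2), lint (id 9, d 2).
Iteration 3: rows with depends_on in {6,7,9} -> tag (id 10, d 3), clean (id 11, d 3).
Iteration 4: no rows with depends_on in {10,11}; recursion stops.
SUM(d) = 0 + 1 + 2 + 2 + 2 + 3 + 3 = 13.

13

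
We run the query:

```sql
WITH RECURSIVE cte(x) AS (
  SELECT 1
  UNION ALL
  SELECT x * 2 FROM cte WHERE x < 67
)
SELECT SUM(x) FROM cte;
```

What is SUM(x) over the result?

Base: x=1.
Iteration 1: 1 < 67 holds -> x = 1 * 2 = 2.
Iteration 2: 2 < 67 holds -> x = 2 * 2 = 4.
Iteration 3: 4 < 67 holds -> x = 4 * 2 = 8.
Iteration 4: 8 < 67 holds -> x = 8 * 2 = 16.
Iteration 5: 16 < 67 holds -> x = 16 * 2 = 32.
Iteration 6: 32 < 67 holds -> x = 32 * 2 = 64.
Iteration 7: 64 < 67 holds -> x = 64 * 2 = 128.
Iteration 8: 128 < 67 fails; recursion stops.
SUM(x) = 1 + 2 + 4 + 8 + 16 + 32 + 64 + 128 = 255.

255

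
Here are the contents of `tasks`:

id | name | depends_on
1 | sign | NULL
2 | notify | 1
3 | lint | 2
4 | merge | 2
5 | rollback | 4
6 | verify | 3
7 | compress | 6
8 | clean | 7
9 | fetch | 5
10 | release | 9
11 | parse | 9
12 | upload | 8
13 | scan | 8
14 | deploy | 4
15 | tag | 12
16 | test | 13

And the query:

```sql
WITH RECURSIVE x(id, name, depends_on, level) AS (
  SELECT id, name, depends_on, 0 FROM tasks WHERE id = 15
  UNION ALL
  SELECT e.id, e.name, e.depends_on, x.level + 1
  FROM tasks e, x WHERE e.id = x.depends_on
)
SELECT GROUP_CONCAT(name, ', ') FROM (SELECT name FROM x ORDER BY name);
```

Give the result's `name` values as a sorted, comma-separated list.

clean, compress, lint, notify, sign, tag, upload, verify

Base: id=15 (tag), depends_on=12, level 0.
Iteration 1: join on id=12 -> upload (id 12, depends_on=8, level 1).
Iteration 2: join on id=8 -> clean (id 8, depends_on=7, level 2).
Iteration 3: join on id=7 -> compress (id 7, depends_on=6, level 3).
Iteration 4: join on id=6 -> verify (id 6, depends_on=3, level 4).
Iteration 5: join on id=3 -> lint (id 3, depends_on=2, level 5).
Iteration 6: join on id=2 -> notify (id 2, depends_on=1, level 6).
Iteration 7: join on id=1 -> sign (id 1, depends_on=NULL, level 7).
Iteration 8: depends_on is NULL; no match; recursion stops.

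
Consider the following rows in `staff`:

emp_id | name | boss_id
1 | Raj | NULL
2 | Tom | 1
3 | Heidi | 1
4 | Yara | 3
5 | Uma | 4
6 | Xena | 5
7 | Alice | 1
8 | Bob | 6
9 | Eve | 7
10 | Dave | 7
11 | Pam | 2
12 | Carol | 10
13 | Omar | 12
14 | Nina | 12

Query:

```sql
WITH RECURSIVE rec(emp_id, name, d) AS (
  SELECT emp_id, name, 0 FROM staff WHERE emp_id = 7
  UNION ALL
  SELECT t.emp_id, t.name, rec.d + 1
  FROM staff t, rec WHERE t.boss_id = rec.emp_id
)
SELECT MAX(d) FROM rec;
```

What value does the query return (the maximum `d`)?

Base: emp_id=7 (Alice) at d 0.
Iteration 1: rows with boss_id in {7} -> Eve (id 9, d 1), Dave (id 10, d 1).
Iteration 2: rows with boss_id in {9,10} -> Carol (id 12, d 2).
Iteration 3: rows with boss_id in {12} -> Omar (id 13, d 3), Nina (id 14, d 3).
Iteration 4: no rows with boss_id in {13,14}; recursion stops.
d values: 0, 1, 1, 2, 3, 3; the maximum is 3.

3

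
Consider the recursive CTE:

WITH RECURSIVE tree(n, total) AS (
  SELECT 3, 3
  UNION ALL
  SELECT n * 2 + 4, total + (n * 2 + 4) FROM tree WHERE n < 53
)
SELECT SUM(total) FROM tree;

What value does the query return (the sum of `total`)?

Base: n=3, total=3.
Iteration 1: 3 < 53 holds -> n = 3 * 2 + 4 = 10, total = 3 + 10 = 13.
Iteration 2: 10 < 53 holds -> n = 10 * 2 + 4 = 24, total = 13 + 24 = 37.
Iteration 3: 24 < 53 holds -> n = 24 * 2 + 4 = 52, total = 37 + 52 = 89.
Iteration 4: 52 < 53 holds -> n = 52 * 2 + 4 = 108, total = 89 + 108 = 197.
Iteration 5: 108 < 53 fails; recursion stops.
SUM(total) = 3 + 13 + 37 + 89 + 197 = 339.

339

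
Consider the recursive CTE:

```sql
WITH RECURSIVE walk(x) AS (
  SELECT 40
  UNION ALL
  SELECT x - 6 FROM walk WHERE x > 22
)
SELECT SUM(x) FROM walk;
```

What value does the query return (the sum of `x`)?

124

Base: x=40.
Iteration 1: 40 > 22 holds -> x = 40 - 6 = 34.
Iteration 2: 34 > 22 holds -> x = 34 - 6 = 28.
Iteration 3: 28 > 22 holds -> x = 28 - 6 = 22.
Iteration 4: 22 > 22 fails; recursion stops.
SUM(x) = 40 + 34 + 28 + 22 = 124.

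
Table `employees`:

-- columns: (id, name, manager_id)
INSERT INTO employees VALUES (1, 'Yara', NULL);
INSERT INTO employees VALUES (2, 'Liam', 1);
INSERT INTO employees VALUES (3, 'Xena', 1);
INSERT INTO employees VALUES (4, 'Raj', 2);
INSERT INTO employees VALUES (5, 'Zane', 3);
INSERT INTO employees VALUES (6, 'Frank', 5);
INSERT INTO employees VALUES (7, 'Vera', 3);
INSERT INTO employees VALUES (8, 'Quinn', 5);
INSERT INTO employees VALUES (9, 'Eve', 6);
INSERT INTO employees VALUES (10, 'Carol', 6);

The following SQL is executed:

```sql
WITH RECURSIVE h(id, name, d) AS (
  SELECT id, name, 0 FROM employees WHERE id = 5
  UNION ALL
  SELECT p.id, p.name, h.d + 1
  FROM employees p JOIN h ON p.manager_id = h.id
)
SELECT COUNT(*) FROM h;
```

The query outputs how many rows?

Base: id=5 (Zane) at d 0.
Iteration 1: rows with manager_id in {5} -> Frank (id 6, d 1), Quinn (id 8, d 1).
Iteration 2: rows with manager_id in {6,8} -> Eve (id 9, d 2), Carol (id 10, d 2).
Iteration 3: no rows with manager_id in {9,10}; recursion stops.
Total rows emitted: 5.

5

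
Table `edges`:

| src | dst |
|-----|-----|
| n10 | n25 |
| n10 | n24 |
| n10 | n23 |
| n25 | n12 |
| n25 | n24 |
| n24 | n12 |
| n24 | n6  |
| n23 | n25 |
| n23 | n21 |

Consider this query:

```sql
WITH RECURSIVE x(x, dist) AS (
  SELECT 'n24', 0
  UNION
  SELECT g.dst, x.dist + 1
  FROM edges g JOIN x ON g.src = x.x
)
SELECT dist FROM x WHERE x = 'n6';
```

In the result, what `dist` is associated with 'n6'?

Base: (n24, dist=0).
Iteration 1: edges from {n24} -> (n12, dist=1), (n6, dist=1).
Iteration 2: no outgoing edges from {n12,n6}; recursion stops.

1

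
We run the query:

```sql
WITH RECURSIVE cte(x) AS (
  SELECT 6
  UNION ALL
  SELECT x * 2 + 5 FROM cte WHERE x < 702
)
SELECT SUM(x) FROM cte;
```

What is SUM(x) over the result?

Base: x=6.
Iteration 1: 6 < 702 holds -> x = 6 * 2 + 5 = 17.
Iteration 2: 17 < 702 holds -> x = 17 * 2 + 5 = 39.
Iteration 3: 39 < 702 holds -> x = 39 * 2 + 5 = 83.
Iteration 4: 83 < 702 holds -> x = 83 * 2 + 5 = 171.
Iteration 5: 171 < 702 holds -> x = 171 * 2 + 5 = 347.
Iteration 6: 347 < 702 holds -> x = 347 * 2 + 5 = 699.
Iteration 7: 699 < 702 holds -> x = 699 * 2 + 5 = 1403.
Iteration 8: 1403 < 702 fails; recursion stops.
SUM(x) = 6 + 17 + 39 + 83 + 171 + 347 + 699 + 1403 = 2765.

2765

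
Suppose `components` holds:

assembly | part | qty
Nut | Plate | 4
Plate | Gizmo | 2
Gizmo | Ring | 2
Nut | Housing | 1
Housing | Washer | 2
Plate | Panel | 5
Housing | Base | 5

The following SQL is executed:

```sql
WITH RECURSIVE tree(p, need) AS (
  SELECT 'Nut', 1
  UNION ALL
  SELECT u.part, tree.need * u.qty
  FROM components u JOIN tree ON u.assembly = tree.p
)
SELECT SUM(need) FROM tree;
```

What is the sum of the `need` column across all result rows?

57

Base: (Nut, need=1).
Iteration 1: components of {Nut} -> Housing = 1*1 = 1, Plate = 1*4 = 4.
Iteration 2: components of {Housing,Plate} -> Base = 1*5 = 5, Gizmo = 4*2 = 8, Panel = 4*5 = 20, Washer = 1*2 = 2.
Iteration 3: components of {Base,Gizmo,Panel,Washer} -> Ring = 8*2 = 16.
Iteration 4: no further components; recursion stops.
SUM(need) = 1 + 4 + 1 + 8 + 20 + 2 + 5 + 16 = 57.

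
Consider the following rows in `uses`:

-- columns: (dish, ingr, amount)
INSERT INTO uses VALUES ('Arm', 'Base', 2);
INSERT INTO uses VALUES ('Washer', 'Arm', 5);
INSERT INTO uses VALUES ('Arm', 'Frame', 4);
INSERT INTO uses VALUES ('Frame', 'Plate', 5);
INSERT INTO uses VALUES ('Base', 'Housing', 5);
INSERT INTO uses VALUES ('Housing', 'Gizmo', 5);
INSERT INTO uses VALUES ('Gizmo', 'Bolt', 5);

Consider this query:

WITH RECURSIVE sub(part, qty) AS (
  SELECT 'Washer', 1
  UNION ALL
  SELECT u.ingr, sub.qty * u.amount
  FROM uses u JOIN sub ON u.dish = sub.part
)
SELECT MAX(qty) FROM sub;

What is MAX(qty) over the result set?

1250

Base: (Washer, qty=1).
Iteration 1: components of {Washer} -> Arm = 1*5 = 5.
Iteration 2: components of {Arm} -> Base = 5*2 = 10, Frame = 5*4 = 20.
Iteration 3: components of {Base,Frame} -> Housing = 10*5 = 50, Plate = 20*5 = 100.
Iteration 4: components of {Housing,Plate} -> Gizmo = 50*5 = 250.
Iteration 5: components of {Gizmo} -> Bolt = 250*5 = 1250.
Iteration 6: no further components; recursion stops.
qty values: 1, 5, 20, 10, 100, 50, 250, 1250; the maximum is 1250.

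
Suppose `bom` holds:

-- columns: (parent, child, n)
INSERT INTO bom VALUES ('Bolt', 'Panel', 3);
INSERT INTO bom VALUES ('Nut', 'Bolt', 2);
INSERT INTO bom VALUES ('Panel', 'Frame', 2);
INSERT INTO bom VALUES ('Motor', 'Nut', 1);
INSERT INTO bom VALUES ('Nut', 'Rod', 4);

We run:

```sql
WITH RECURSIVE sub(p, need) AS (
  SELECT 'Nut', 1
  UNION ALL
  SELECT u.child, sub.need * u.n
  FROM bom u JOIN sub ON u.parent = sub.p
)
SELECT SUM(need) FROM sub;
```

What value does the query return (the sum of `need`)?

Base: (Nut, need=1).
Iteration 1: components of {Nut} -> Bolt = 1*2 = 2, Rod = 1*4 = 4.
Iteration 2: components of {Bolt,Rod} -> Panel = 2*3 = 6.
Iteration 3: components of {Panel} -> Frame = 6*2 = 12.
Iteration 4: no further components; recursion stops.
SUM(need) = 1 + 2 + 4 + 6 + 12 = 25.

25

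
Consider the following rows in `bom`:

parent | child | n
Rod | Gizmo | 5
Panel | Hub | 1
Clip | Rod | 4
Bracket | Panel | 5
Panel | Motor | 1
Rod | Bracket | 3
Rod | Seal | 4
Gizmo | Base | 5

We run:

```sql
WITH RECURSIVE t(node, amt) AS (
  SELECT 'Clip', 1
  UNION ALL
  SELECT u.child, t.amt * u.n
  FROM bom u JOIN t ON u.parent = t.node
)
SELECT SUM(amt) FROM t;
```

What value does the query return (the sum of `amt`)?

333

Base: (Clip, amt=1).
Iteration 1: components of {Clip} -> Rod = 1*4 = 4.
Iteration 2: components of {Rod} -> Bracket = 4*3 = 12, Gizmo = 4*5 = 20, Seal = 4*4 = 16.
Iteration 3: components of {Bracket,Gizmo,Seal} -> Base = 20*5 = 100, Panel = 12*5 = 60.
Iteration 4: components of {Base,Panel} -> Hub = 60*1 = 60, Motor = 60*1 = 60.
Iteration 5: no further components; recursion stops.
SUM(amt) = 1 + 4 + 12 + 20 + 16 + 60 + 100 + 60 + 60 = 333.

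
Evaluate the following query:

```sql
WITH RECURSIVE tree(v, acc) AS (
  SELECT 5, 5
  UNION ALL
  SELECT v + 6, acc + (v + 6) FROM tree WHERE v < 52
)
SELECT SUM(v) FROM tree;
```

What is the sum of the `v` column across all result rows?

Base: v=5, acc=5.
Iteration 1: 5 < 52 holds -> v = 5 + 6 = 11, acc = 5 + 11 = 16.
Iteration 2: 11 < 52 holds -> v = 11 + 6 = 17, acc = 16 + 17 = 33.
Iteration 3: 17 < 52 holds -> v = 17 + 6 = 23, acc = 33 + 23 = 56.
Iteration 4: 23 < 52 holds -> v = 23 + 6 = 29, acc = 56 + 29 = 85.
Iteration 5: 29 < 52 holds -> v = 29 + 6 = 35, acc = 85 + 35 = 120.
Iteration 6: 35 < 52 holds -> v = 35 + 6 = 41, acc = 120 + 41 = 161.
Iteration 7: 41 < 52 holds -> v = 41 + 6 = 47, acc = 161 + 47 = 208.
Iteration 8: 47 < 52 holds -> v = 47 + 6 = 53, acc = 208 + 53 = 261.
Iteration 9: 53 < 52 fails; recursion stops.
SUM(v) = 5 + 11 + 17 + 23 + 29 + 35 + 41 + 47 + 53 = 261.

261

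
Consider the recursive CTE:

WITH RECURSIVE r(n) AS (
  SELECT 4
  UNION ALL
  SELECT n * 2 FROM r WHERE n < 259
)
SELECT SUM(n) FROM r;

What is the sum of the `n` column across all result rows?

1020

Base: n=4.
Iteration 1: 4 < 259 holds -> n = 4 * 2 = 8.
Iteration 2: 8 < 259 holds -> n = 8 * 2 = 16.
Iteration 3: 16 < 259 holds -> n = 16 * 2 = 32.
Iteration 4: 32 < 259 holds -> n = 32 * 2 = 64.
Iteration 5: 64 < 259 holds -> n = 64 * 2 = 128.
Iteration 6: 128 < 259 holds -> n = 128 * 2 = 256.
Iteration 7: 256 < 259 holds -> n = 256 * 2 = 512.
Iteration 8: 512 < 259 fails; recursion stops.
SUM(n) = 4 + 8 + 16 + 32 + 64 + 128 + 256 + 512 = 1020.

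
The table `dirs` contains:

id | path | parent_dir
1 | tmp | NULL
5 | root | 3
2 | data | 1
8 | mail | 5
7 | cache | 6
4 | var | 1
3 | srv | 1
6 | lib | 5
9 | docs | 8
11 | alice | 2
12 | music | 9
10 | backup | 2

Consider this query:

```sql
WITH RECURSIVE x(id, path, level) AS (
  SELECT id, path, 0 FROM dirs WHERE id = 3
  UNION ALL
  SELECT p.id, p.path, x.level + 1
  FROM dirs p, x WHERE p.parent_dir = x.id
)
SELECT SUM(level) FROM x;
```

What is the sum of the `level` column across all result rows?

Base: id=3 (srv) at level 0.
Iteration 1: rows with parent_dir in {3} -> root (id 5, level 1).
Iteration 2: rows with parent_dir in {5} -> lib (id 6, level 2), mail (id 8, level 2).
Iteration 3: rows with parent_dir in {6,8} -> cache (id 7, level 3), docs (id 9, level 3).
Iteration 4: rows with parent_dir in {7,9} -> music (id 12, level 4).
Iteration 5: no rows with parent_dir in {12}; recursion stops.
SUM(level) = 0 + 1 + 2 + 2 + 3 + 3 + 4 = 15.

15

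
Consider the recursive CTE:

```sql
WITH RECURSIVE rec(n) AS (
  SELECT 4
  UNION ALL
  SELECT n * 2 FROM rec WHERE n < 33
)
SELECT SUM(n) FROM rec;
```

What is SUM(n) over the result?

Base: n=4.
Iteration 1: 4 < 33 holds -> n = 4 * 2 = 8.
Iteration 2: 8 < 33 holds -> n = 8 * 2 = 16.
Iteration 3: 16 < 33 holds -> n = 16 * 2 = 32.
Iteration 4: 32 < 33 holds -> n = 32 * 2 = 64.
Iteration 5: 64 < 33 fails; recursion stops.
SUM(n) = 4 + 8 + 16 + 32 + 64 = 124.

124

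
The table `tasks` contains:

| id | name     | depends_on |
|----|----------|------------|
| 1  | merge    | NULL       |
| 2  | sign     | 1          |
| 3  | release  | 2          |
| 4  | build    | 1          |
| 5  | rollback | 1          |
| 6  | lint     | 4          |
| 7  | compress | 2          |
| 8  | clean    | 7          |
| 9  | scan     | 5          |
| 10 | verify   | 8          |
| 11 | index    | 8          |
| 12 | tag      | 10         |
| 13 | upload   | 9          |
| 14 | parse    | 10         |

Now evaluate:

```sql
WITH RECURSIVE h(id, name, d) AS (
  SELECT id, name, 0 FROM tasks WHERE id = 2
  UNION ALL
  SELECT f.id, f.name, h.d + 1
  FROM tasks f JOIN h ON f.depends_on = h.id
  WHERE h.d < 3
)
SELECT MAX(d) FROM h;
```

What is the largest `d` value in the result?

Base: id=2 (sign) at d 0.
Iteration 1: rows with depends_on in {2} -> release (id 3, d 1), compress (id 7, d 1).
Iteration 2: rows with depends_on in {3,7} -> clean (id 8, d 2).
Iteration 3: rows with depends_on in {8} -> verify (id 10, d 3), index (id 11, d 3).
Iteration 4: d < 3 fails for all current rows; recursion stops.
d values: 0, 1, 1, 2, 3, 3; the maximum is 3.

3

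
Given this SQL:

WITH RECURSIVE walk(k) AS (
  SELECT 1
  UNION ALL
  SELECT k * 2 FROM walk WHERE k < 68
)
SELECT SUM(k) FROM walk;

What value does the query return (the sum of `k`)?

255

Base: k=1.
Iteration 1: 1 < 68 holds -> k = 1 * 2 = 2.
Iteration 2: 2 < 68 holds -> k = 2 * 2 = 4.
Iteration 3: 4 < 68 holds -> k = 4 * 2 = 8.
Iteration 4: 8 < 68 holds -> k = 8 * 2 = 16.
Iteration 5: 16 < 68 holds -> k = 16 * 2 = 32.
Iteration 6: 32 < 68 holds -> k = 32 * 2 = 64.
Iteration 7: 64 < 68 holds -> k = 64 * 2 = 128.
Iteration 8: 128 < 68 fails; recursion stops.
SUM(k) = 1 + 2 + 4 + 8 + 16 + 32 + 64 + 128 = 255.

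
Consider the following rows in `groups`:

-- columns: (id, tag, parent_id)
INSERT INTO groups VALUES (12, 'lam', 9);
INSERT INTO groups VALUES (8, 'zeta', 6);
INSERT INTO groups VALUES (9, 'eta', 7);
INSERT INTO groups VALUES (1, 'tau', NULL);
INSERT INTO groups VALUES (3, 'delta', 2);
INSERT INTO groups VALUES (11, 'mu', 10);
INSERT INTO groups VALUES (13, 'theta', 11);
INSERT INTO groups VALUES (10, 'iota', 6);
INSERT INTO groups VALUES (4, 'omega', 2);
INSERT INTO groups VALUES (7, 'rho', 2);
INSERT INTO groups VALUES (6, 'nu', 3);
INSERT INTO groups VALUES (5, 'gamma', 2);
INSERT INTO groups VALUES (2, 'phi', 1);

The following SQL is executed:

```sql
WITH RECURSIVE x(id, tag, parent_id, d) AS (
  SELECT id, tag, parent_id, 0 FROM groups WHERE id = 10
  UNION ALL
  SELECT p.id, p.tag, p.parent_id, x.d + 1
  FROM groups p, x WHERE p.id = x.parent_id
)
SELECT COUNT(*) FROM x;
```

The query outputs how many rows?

Base: id=10 (iota), parent_id=6, d 0.
Iteration 1: join on id=6 -> nu (id 6, parent_id=3, d 1).
Iteration 2: join on id=3 -> delta (id 3, parent_id=2, d 2).
Iteration 3: join on id=2 -> phi (id 2, parent_id=1, d 3).
Iteration 4: join on id=1 -> tau (id 1, parent_id=NULL, d 4).
Iteration 5: parent_id is NULL; no match; recursion stops.
Total rows emitted: 5.

5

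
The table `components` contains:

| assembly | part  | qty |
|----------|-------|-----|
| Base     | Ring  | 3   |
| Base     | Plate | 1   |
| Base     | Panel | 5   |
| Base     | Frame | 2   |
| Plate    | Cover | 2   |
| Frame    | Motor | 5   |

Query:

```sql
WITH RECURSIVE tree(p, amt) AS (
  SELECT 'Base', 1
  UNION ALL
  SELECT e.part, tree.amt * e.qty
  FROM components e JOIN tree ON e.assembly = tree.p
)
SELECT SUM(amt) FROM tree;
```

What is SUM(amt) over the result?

24

Base: (Base, amt=1).
Iteration 1: components of {Base} -> Frame = 1*2 = 2, Panel = 1*5 = 5, Plate = 1*1 = 1, Ring = 1*3 = 3.
Iteration 2: components of {Frame,Panel,Plate,Ring} -> Cover = 1*2 = 2, Motor = 2*5 = 10.
Iteration 3: no further components; recursion stops.
SUM(amt) = 1 + 3 + 1 + 5 + 2 + 2 + 10 = 24.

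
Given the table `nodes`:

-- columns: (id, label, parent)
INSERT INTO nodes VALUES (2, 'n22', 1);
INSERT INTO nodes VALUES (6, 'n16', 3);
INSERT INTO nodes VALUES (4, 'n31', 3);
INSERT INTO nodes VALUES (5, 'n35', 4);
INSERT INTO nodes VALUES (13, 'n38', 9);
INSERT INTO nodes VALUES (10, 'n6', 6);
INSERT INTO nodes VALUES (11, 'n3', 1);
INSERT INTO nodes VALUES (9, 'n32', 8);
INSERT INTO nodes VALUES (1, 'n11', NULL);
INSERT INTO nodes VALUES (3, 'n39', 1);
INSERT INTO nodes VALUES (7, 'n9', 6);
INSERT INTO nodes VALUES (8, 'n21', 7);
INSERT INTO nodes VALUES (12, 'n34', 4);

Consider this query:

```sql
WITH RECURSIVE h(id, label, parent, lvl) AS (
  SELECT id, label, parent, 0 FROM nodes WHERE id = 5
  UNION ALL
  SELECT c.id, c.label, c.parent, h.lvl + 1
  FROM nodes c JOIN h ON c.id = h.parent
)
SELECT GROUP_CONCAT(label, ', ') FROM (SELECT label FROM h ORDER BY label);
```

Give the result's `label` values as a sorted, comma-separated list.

n11, n31, n35, n39

Base: id=5 (n35), parent=4, lvl 0.
Iteration 1: join on id=4 -> n31 (id 4, parent=3, lvl 1).
Iteration 2: join on id=3 -> n39 (id 3, parent=1, lvl 2).
Iteration 3: join on id=1 -> n11 (id 1, parent=NULL, lvl 3).
Iteration 4: parent is NULL; no match; recursion stops.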